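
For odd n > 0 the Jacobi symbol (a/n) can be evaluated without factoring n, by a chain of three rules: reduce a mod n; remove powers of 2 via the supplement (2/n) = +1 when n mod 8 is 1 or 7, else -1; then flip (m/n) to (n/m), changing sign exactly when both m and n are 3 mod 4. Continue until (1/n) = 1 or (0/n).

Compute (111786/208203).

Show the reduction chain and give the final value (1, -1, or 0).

111786 = 2^1·55893; (2/208203) = -1 since 208203 mod 8 = 3, so (111786/208203) = (-1)^1·(55893/208203); sign now -1
reciprocity: (55893/208203) = +1·(208203/55893) since 55893 mod 4 = 1, 208203 mod 4 = 3; sign now -1
(208203/55893) = (40524/55893)   [reduce mod 55893]
40524 = 2^2·10131; (2/55893) = -1 since 55893 mod 8 = 5, so (40524/55893) = (-1)^2·(10131/55893); sign now -1
reciprocity: (10131/55893) = +1·(55893/10131) since 10131 mod 4 = 3, 55893 mod 4 = 1; sign now -1
(55893/10131) = (5238/10131)   [reduce mod 10131]
5238 = 2^1·2619; (2/10131) = -1 since 10131 mod 8 = 3, so (5238/10131) = (-1)^1·(2619/10131); sign now +1
reciprocity: (2619/10131) = -1·(10131/2619) since 2619 mod 4 = 3, 10131 mod 4 = 3; sign now -1
(10131/2619) = (2274/2619)   [reduce mod 2619]
2274 = 2^1·1137; (2/2619) = -1 since 2619 mod 8 = 3, so (2274/2619) = (-1)^1·(1137/2619); sign now +1
reciprocity: (1137/2619) = +1·(2619/1137) since 1137 mod 4 = 1, 2619 mod 4 = 3; sign now +1
(2619/1137) = (345/1137)   [reduce mod 1137]
reciprocity: (345/1137) = +1·(1137/345) since 345 mod 4 = 1, 1137 mod 4 = 1; sign now +1
(1137/345) = (102/345)   [reduce mod 345]
102 = 2^1·51; (2/345) = +1 since 345 mod 8 = 1, so (102/345) = (+1)^1·(51/345); sign now +1
reciprocity: (51/345) = +1·(345/51) since 51 mod 4 = 3, 345 mod 4 = 1; sign now +1
(345/51) = (39/51)   [reduce mod 51]
reciprocity: (39/51) = -1·(51/39) since 39 mod 4 = 3, 51 mod 4 = 3; sign now -1
(51/39) = (12/39)   [reduce mod 39]
12 = 2^2·3; (2/39) = +1 since 39 mod 8 = 7, so (12/39) = (+1)^2·(3/39); sign now -1
reciprocity: (3/39) = -1·(39/3) since 3 mod 4 = 3, 39 mod 4 = 3; sign now +1
(39/3) = (0/3)   [reduce mod 3]
(0/3) = 0   [gcd(a, n) > 1]; final value = 0

0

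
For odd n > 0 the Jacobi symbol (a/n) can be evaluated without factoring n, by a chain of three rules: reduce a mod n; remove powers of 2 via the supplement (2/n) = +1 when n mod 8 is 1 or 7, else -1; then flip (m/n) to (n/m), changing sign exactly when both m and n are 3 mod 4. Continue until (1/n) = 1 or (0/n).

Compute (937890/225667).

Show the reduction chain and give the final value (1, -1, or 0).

(937890/225667): 937890 mod 225667 = 35222, so (937890/225667) = (35222/225667)
factor out 2^1: 35222 = 2^1·17611; with 225667 mod 8 = 3, (2/225667) = -1; sign now -1; continue with (17611/225667)
flip (17611/225667) -> (225667/17611): both odd, 17611 mod 4 = 3, 225667 mod 4 = 3, so the flip contributes -1; sign now +1
(225667/17611): 225667 mod 17611 = 14335, so (225667/17611) = (14335/17611)
flip (14335/17611) -> (17611/14335): both odd, 14335 mod 4 = 3, 17611 mod 4 = 3, so the flip contributes -1; sign now -1
(17611/14335): 17611 mod 14335 = 3276, so (17611/14335) = (3276/14335)
factor out 2^2: 3276 = 2^2·819; with 14335 mod 8 = 7, (2/14335) = +1; sign now -1; continue with (819/14335)
flip (819/14335) -> (14335/819): both odd, 819 mod 4 = 3, 14335 mod 4 = 3, so the flip contributes -1; sign now +1
(14335/819): 14335 mod 819 = 412, so (14335/819) = (412/819)
factor out 2^2: 412 = 2^2·103; with 819 mod 8 = 3, (2/819) = -1; sign now +1; continue with (103/819)
flip (103/819) -> (819/103): both odd, 103 mod 4 = 3, 819 mod 4 = 3, so the flip contributes -1; sign now -1
(819/103): 819 mod 103 = 98, so (819/103) = (98/103)
factor out 2^1: 98 = 2^1·49; with 103 mod 8 = 7, (2/103) = +1; sign now -1; continue with (49/103)
flip (49/103) -> (103/49): both odd, 49 mod 4 = 1, 103 mod 4 = 3, so the flip contributes +1; sign now -1
(103/49): 103 mod 49 = 5, so (103/49) = (5/49)
flip (5/49) -> (49/5): both odd, 5 mod 4 = 1, 49 mod 4 = 1, so the flip contributes +1; sign now -1
(49/5): 49 mod 5 = 4, so (49/5) = (4/5)
factor out 2^2: 4 = 2^2·1; with 5 mod 8 = 5, (2/5) = -1; sign now -1; continue with (1/5)
reached (1/5) = 1, so the symbol is -1

-1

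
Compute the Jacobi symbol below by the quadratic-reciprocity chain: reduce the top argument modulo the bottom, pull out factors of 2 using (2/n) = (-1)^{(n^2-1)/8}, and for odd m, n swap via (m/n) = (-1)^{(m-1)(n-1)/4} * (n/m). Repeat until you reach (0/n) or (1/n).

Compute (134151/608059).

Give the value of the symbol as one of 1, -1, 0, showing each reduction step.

0

flip (134151/608059) -> (608059/134151): both odd, 134151 mod 4 = 3, 608059 mod 4 = 3, so the flip contributes -1; sign now -1
(608059/134151): 608059 mod 134151 = 71455, so (608059/134151) = (71455/134151)
flip (71455/134151) -> (134151/71455): both odd, 71455 mod 4 = 3, 134151 mod 4 = 3, so the flip contributes -1; sign now +1
(134151/71455): 134151 mod 71455 = 62696, so (134151/71455) = (62696/71455)
factor out 2^3: 62696 = 2^3·7837; with 71455 mod 8 = 7, (2/71455) = +1; sign now +1; continue with (7837/71455)
flip (7837/71455) -> (71455/7837): both odd, 7837 mod 4 = 1, 71455 mod 4 = 3, so the flip contributes +1; sign now +1
(71455/7837): 71455 mod 7837 = 922, so (71455/7837) = (922/7837)
factor out 2^1: 922 = 2^1·461; with 7837 mod 8 = 5, (2/7837) = -1; sign now -1; continue with (461/7837)
flip (461/7837) -> (7837/461): both odd, 461 mod 4 = 1, 7837 mod 4 = 1, so the flip contributes +1; sign now -1
(7837/461): 7837 mod 461 = 0, so (7837/461) = (0/461)
reached (0/461); gcd(a, n) > 1, so (0/461) = 0 and the symbol is 0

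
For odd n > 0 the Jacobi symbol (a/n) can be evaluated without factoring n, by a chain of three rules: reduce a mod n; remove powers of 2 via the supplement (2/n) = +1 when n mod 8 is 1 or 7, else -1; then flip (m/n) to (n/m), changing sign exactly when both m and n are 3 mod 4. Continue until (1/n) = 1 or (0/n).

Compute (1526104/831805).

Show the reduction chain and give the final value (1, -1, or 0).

(1526104/831805): 1526104 mod 831805 = 694299, so (1526104/831805) = (694299/831805)
flip (694299/831805) -> (831805/694299): both odd, 694299 mod 4 = 3, 831805 mod 4 = 1, so the flip contributes +1; sign now +1
(831805/694299): 831805 mod 694299 = 137506, so (831805/694299) = (137506/694299)
factor out 2^1: 137506 = 2^1·68753; with 694299 mod 8 = 3, (2/694299) = -1; sign now -1; continue with (68753/694299)
flip (68753/694299) -> (694299/68753): both odd, 68753 mod 4 = 1, 694299 mod 4 = 3, so the flip contributes +1; sign now -1
(694299/68753): 694299 mod 68753 = 6769, so (694299/68753) = (6769/68753)
flip (6769/68753) -> (68753/6769): both odd, 6769 mod 4 = 1, 68753 mod 4 = 1, so the flip contributes +1; sign now -1
(68753/6769): 68753 mod 6769 = 1063, so (68753/6769) = (1063/6769)
flip (1063/6769) -> (6769/1063): both odd, 1063 mod 4 = 3, 6769 mod 4 = 1, so the flip contributes +1; sign now -1
(6769/1063): 6769 mod 1063 = 391, so (6769/1063) = (391/1063)
flip (391/1063) -> (1063/391): both odd, 391 mod 4 = 3, 1063 mod 4 = 3, so the flip contributes -1; sign now +1
(1063/391): 1063 mod 391 = 281, so (1063/391) = (281/391)
flip (281/391) -> (391/281): both odd, 281 mod 4 = 1, 391 mod 4 = 3, so the flip contributes +1; sign now +1
(391/281): 391 mod 281 = 110, so (391/281) = (110/281)
factor out 2^1: 110 = 2^1·55; with 281 mod 8 = 1, (2/281) = +1; sign now +1; continue with (55/281)
flip (55/281) -> (281/55): both odd, 55 mod 4 = 3, 281 mod 4 = 1, so the flip contributes +1; sign now +1
(281/55): 281 mod 55 = 6, so (281/55) = (6/55)
factor out 2^1: 6 = 2^1·3; with 55 mod 8 = 7, (2/55) = +1; sign now +1; continue with (3/55)
flip (3/55) -> (55/3): both odd, 3 mod 4 = 3, 55 mod 4 = 3, so the flip contributes -1; sign now -1
(55/3): 55 mod 3 = 1, so (55/3) = (1/3)
reached (1/3) = 1, so the symbol is -1

-1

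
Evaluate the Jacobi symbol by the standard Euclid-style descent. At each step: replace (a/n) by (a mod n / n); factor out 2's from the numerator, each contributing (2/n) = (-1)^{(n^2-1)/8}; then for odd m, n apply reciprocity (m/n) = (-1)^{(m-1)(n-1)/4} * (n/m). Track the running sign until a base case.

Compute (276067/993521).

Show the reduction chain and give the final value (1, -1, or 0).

flip (276067/993521) -> (993521/276067): both odd, 276067 mod 4 = 3, 993521 mod 4 = 1, so the flip contributes +1; sign now +1
(993521/276067): 993521 mod 276067 = 165320, so (993521/276067) = (165320/276067)
factor out 2^3: 165320 = 2^3·20665; with 276067 mod 8 = 3, (2/276067) = -1; sign now -1; continue with (20665/276067)
flip (20665/276067) -> (276067/20665): both odd, 20665 mod 4 = 1, 276067 mod 4 = 3, so the flip contributes +1; sign now -1
(276067/20665): 276067 mod 20665 = 7422, so (276067/20665) = (7422/20665)
factor out 2^1: 7422 = 2^1·3711; with 20665 mod 8 = 1, (2/20665) = +1; sign now -1; continue with (3711/20665)
flip (3711/20665) -> (20665/3711): both odd, 3711 mod 4 = 3, 20665 mod 4 = 1, so the flip contributes +1; sign now -1
(20665/3711): 20665 mod 3711 = 2110, so (20665/3711) = (2110/3711)
factor out 2^1: 2110 = 2^1·1055; with 3711 mod 8 = 7, (2/3711) = +1; sign now -1; continue with (1055/3711)
flip (1055/3711) -> (3711/1055): both odd, 1055 mod 4 = 3, 3711 mod 4 = 3, so the flip contributes -1; sign now +1
(3711/1055): 3711 mod 1055 = 546, so (3711/1055) = (546/1055)
factor out 2^1: 546 = 2^1·273; with 1055 mod 8 = 7, (2/1055) = +1; sign now +1; continue with (273/1055)
flip (273/1055) -> (1055/273): both odd, 273 mod 4 = 1, 1055 mod 4 = 3, so the flip contributes +1; sign now +1
(1055/273): 1055 mod 273 = 236, so (1055/273) = (236/273)
factor out 2^2: 236 = 2^2·59; with 273 mod 8 = 1, (2/273) = +1; sign now +1; continue with (59/273)
flip (59/273) -> (273/59): both odd, 59 mod 4 = 3, 273 mod 4 = 1, so the flip contributes +1; sign now +1
(273/59): 273 mod 59 = 37, so (273/59) = (37/59)
flip (37/59) -> (59/37): both odd, 37 mod 4 = 1, 59 mod 4 = 3, so the flip contributes +1; sign now +1
(59/37): 59 mod 37 = 22, so (59/37) = (22/37)
factor out 2^1: 22 = 2^1·11; with 37 mod 8 = 5, (2/37) = -1; sign now -1; continue with (11/37)
flip (11/37) -> (37/11): both odd, 11 mod 4 = 3, 37 mod 4 = 1, so the flip contributes +1; sign now -1
(37/11): 37 mod 11 = 4, so (37/11) = (4/11)
factor out 2^2: 4 = 2^2·1; with 11 mod 8 = 3, (2/11) = -1; sign now -1; continue with (1/11)
reached (1/11) = 1, so the symbol is -1

-1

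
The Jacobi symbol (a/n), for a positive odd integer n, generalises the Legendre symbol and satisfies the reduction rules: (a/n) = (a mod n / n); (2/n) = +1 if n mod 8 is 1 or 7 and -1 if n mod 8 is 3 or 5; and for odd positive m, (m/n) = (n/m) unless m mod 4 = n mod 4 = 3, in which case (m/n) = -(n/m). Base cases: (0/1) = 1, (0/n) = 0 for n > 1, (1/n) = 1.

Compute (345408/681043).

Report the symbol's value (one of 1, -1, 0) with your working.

1

factor out 2^6: 345408 = 2^6·5397; with 681043 mod 8 = 3, (2/681043) = -1; sign now +1; continue with (5397/681043)
flip (5397/681043) -> (681043/5397): both odd, 5397 mod 4 = 1, 681043 mod 4 = 3, so the flip contributes +1; sign now +1
(681043/5397): 681043 mod 5397 = 1021, so (681043/5397) = (1021/5397)
flip (1021/5397) -> (5397/1021): both odd, 1021 mod 4 = 1, 5397 mod 4 = 1, so the flip contributes +1; sign now +1
(5397/1021): 5397 mod 1021 = 292, so (5397/1021) = (292/1021)
factor out 2^2: 292 = 2^2·73; with 1021 mod 8 = 5, (2/1021) = -1; sign now +1; continue with (73/1021)
flip (73/1021) -> (1021/73): both odd, 73 mod 4 = 1, 1021 mod 4 = 1, so the flip contributes +1; sign now +1
(1021/73): 1021 mod 73 = 72, so (1021/73) = (72/73)
factor out 2^3: 72 = 2^3·9; with 73 mod 8 = 1, (2/73) = +1; sign now +1; continue with (9/73)
flip (9/73) -> (73/9): both odd, 9 mod 4 = 1, 73 mod 4 = 1, so the flip contributes +1; sign now +1
(73/9): 73 mod 9 = 1, so (73/9) = (1/9)
reached (1/9) = 1, so the symbol is +1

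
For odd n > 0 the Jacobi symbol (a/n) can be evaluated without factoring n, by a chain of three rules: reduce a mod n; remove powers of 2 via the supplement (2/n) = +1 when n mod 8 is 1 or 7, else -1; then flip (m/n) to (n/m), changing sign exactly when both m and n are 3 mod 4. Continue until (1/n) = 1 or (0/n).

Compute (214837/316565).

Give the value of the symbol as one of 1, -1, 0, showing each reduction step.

flip (214837/316565) -> (316565/214837): both odd, 214837 mod 4 = 1, 316565 mod 4 = 1, so the flip contributes +1; sign now +1
(316565/214837): 316565 mod 214837 = 101728, so (316565/214837) = (101728/214837)
factor out 2^5: 101728 = 2^5·3179; with 214837 mod 8 = 5, (2/214837) = -1; sign now -1; continue with (3179/214837)
flip (3179/214837) -> (214837/3179): both odd, 3179 mod 4 = 3, 214837 mod 4 = 1, so the flip contributes +1; sign now -1
(214837/3179): 214837 mod 3179 = 1844, so (214837/3179) = (1844/3179)
factor out 2^2: 1844 = 2^2·461; with 3179 mod 8 = 3, (2/3179) = -1; sign now -1; continue with (461/3179)
flip (461/3179) -> (3179/461): both odd, 461 mod 4 = 1, 3179 mod 4 = 3, so the flip contributes +1; sign now -1
(3179/461): 3179 mod 461 = 413, so (3179/461) = (413/461)
flip (413/461) -> (461/413): both odd, 413 mod 4 = 1, 461 mod 4 = 1, so the flip contributes +1; sign now -1
(461/413): 461 mod 413 = 48, so (461/413) = (48/413)
factor out 2^4: 48 = 2^4·3; with 413 mod 8 = 5, (2/413) = -1; sign now -1; continue with (3/413)
flip (3/413) -> (413/3): both odd, 3 mod 4 = 3, 413 mod 4 = 1, so the flip contributes +1; sign now -1
(413/3): 413 mod 3 = 2, so (413/3) = (2/3)
factor out 2^1: 2 = 2^1·1; with 3 mod 8 = 3, (2/3) = -1; sign now +1; continue with (1/3)
reached (1/3) = 1, so the symbol is +1

1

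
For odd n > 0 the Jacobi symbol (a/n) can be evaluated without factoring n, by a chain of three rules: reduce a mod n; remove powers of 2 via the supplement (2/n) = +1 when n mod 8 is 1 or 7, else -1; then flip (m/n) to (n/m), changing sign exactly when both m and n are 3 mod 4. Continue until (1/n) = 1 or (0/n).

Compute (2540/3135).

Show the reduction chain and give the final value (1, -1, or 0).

factor out 2^2: 2540 = 2^2·635; with 3135 mod 8 = 7, (2/3135) = +1; sign now +1; continue with (635/3135)
flip (635/3135) -> (3135/635): both odd, 635 mod 4 = 3, 3135 mod 4 = 3, so the flip contributes -1; sign now -1
(3135/635): 3135 mod 635 = 595, so (3135/635) = (595/635)
flip (595/635) -> (635/595): both odd, 595 mod 4 = 3, 635 mod 4 = 3, so the flip contributes -1; sign now +1
(635/595): 635 mod 595 = 40, so (635/595) = (40/595)
factor out 2^3: 40 = 2^3·5; with 595 mod 8 = 3, (2/595) = -1; sign now -1; continue with (5/595)
flip (5/595) -> (595/5): both odd, 5 mod 4 = 1, 595 mod 4 = 3, so the flip contributes +1; sign now -1
(595/5): 595 mod 5 = 0, so (595/5) = (0/5)
reached (0/5); gcd(a, n) > 1, so (0/5) = 0 and the symbol is 0

0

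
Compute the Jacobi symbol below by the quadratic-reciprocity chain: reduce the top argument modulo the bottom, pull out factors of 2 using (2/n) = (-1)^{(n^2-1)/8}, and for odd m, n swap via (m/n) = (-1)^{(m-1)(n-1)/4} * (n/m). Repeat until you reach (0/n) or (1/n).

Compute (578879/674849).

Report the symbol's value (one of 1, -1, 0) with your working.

flip (578879/674849) -> (674849/578879): both odd, 578879 mod 4 = 3, 674849 mod 4 = 1, so the flip contributes +1; sign now +1
(674849/578879): 674849 mod 578879 = 95970, so (674849/578879) = (95970/578879)
factor out 2^1: 95970 = 2^1·47985; with 578879 mod 8 = 7, (2/578879) = +1; sign now +1; continue with (47985/578879)
flip (47985/578879) -> (578879/47985): both odd, 47985 mod 4 = 1, 578879 mod 4 = 3, so the flip contributes +1; sign now +1
(578879/47985): 578879 mod 47985 = 3059, so (578879/47985) = (3059/47985)
flip (3059/47985) -> (47985/3059): both odd, 3059 mod 4 = 3, 47985 mod 4 = 1, so the flip contributes +1; sign now +1
(47985/3059): 47985 mod 3059 = 2100, so (47985/3059) = (2100/3059)
factor out 2^2: 2100 = 2^2·525; with 3059 mod 8 = 3, (2/3059) = -1; sign now +1; continue with (525/3059)
flip (525/3059) -> (3059/525): both odd, 525 mod 4 = 1, 3059 mod 4 = 3, so the flip contributes +1; sign now +1
(3059/525): 3059 mod 525 = 434, so (3059/525) = (434/525)
factor out 2^1: 434 = 2^1·217; with 525 mod 8 = 5, (2/525) = -1; sign now -1; continue with (217/525)
flip (217/525) -> (525/217): both odd, 217 mod 4 = 1, 525 mod 4 = 1, so the flip contributes +1; sign now -1
(525/217): 525 mod 217 = 91, so (525/217) = (91/217)
flip (91/217) -> (217/91): both odd, 91 mod 4 = 3, 217 mod 4 = 1, so the flip contributes +1; sign now -1
(217/91): 217 mod 91 = 35, so (217/91) = (35/91)
flip (35/91) -> (91/35): both odd, 35 mod 4 = 3, 91 mod 4 = 3, so the flip contributes -1; sign now +1
(91/35): 91 mod 35 = 21, so (91/35) = (21/35)
flip (21/35) -> (35/21): both odd, 21 mod 4 = 1, 35 mod 4 = 3, so the flip contributes +1; sign now +1
(35/21): 35 mod 21 = 14, so (35/21) = (14/21)
factor out 2^1: 14 = 2^1·7; with 21 mod 8 = 5, (2/21) = -1; sign now -1; continue with (7/21)
flip (7/21) -> (21/7): both odd, 7 mod 4 = 3, 21 mod 4 = 1, so the flip contributes +1; sign now -1
(21/7): 21 mod 7 = 0, so (21/7) = (0/7)
reached (0/7); gcd(a, n) > 1, so (0/7) = 0 and the symbol is 0

0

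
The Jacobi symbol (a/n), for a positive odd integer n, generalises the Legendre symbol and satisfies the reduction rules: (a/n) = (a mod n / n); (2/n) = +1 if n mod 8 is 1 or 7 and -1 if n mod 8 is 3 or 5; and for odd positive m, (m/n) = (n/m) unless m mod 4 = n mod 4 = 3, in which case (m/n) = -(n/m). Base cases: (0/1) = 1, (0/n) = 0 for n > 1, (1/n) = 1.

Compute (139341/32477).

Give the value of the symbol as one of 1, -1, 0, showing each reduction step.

(139341/32477) = (9433/32477)   [reduce mod 32477]
reciprocity: (9433/32477) = +1·(32477/9433) since 9433 mod 4 = 1, 32477 mod 4 = 1; sign now +1
(32477/9433) = (4178/9433)   [reduce mod 9433]
4178 = 2^1·2089; (2/9433) = +1 since 9433 mod 8 = 1, so (4178/9433) = (+1)^1·(2089/9433); sign now +1
reciprocity: (2089/9433) = +1·(9433/2089) since 2089 mod 4 = 1, 9433 mod 4 = 1; sign now +1
(9433/2089) = (1077/2089)   [reduce mod 2089]
reciprocity: (1077/2089) = +1·(2089/1077) since 1077 mod 4 = 1, 2089 mod 4 = 1; sign now +1
(2089/1077) = (1012/1077)   [reduce mod 1077]
1012 = 2^2·253; (2/1077) = -1 since 1077 mod 8 = 5, so (1012/1077) = (-1)^2·(253/1077); sign now +1
reciprocity: (253/1077) = +1·(1077/253) since 253 mod 4 = 1, 1077 mod 4 = 1; sign now +1
(1077/253) = (65/253)   [reduce mod 253]
reciprocity: (65/253) = +1·(253/65) since 65 mod 4 = 1, 253 mod 4 = 1; sign now +1
(253/65) = (58/65)   [reduce mod 65]
58 = 2^1·29; (2/65) = +1 since 65 mod 8 = 1, so (58/65) = (+1)^1·(29/65); sign now +1
reciprocity: (29/65) = +1·(65/29) since 29 mod 4 = 1, 65 mod 4 = 1; sign now +1
(65/29) = (7/29)   [reduce mod 29]
reciprocity: (7/29) = +1·(29/7) since 7 mod 4 = 3, 29 mod 4 = 1; sign now +1
(29/7) = (1/7)   [reduce mod 7]
(1/7) = 1; final value = sign = +1

1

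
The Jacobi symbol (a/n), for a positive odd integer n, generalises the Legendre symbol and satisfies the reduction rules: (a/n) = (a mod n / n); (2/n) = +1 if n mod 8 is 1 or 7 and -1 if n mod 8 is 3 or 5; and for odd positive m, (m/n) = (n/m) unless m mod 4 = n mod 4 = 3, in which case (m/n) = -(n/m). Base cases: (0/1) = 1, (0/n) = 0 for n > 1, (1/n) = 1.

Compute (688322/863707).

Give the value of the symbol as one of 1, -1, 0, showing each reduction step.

1

688322 = 2^1·344161; (2/863707) = -1 since 863707 mod 8 = 3, so (688322/863707) = (-1)^1·(344161/863707); sign now -1
reciprocity: (344161/863707) = +1·(863707/344161) since 344161 mod 4 = 1, 863707 mod 4 = 3; sign now -1
(863707/344161) = (175385/344161)   [reduce mod 344161]
reciprocity: (175385/344161) = +1·(344161/175385) since 175385 mod 4 = 1, 344161 mod 4 = 1; sign now -1
(344161/175385) = (168776/175385)   [reduce mod 175385]
168776 = 2^3·21097; (2/175385) = +1 since 175385 mod 8 = 1, so (168776/175385) = (+1)^3·(21097/175385); sign now -1
reciprocity: (21097/175385) = +1·(175385/21097) since 21097 mod 4 = 1, 175385 mod 4 = 1; sign now -1
(175385/21097) = (6609/21097)   [reduce mod 21097]
reciprocity: (6609/21097) = +1·(21097/6609) since 6609 mod 4 = 1, 21097 mod 4 = 1; sign now -1
(21097/6609) = (1270/6609)   [reduce mod 6609]
1270 = 2^1·635; (2/6609) = +1 since 6609 mod 8 = 1, so (1270/6609) = (+1)^1·(635/6609); sign now -1
reciprocity: (635/6609) = +1·(6609/635) since 635 mod 4 = 3, 6609 mod 4 = 1; sign now -1
(6609/635) = (259/635)   [reduce mod 635]
reciprocity: (259/635) = -1·(635/259) since 259 mod 4 = 3, 635 mod 4 = 3; sign now +1
(635/259) = (117/259)   [reduce mod 259]
reciprocity: (117/259) = +1·(259/117) since 117 mod 4 = 1, 259 mod 4 = 3; sign now +1
(259/117) = (25/117)   [reduce mod 117]
reciprocity: (25/117) = +1·(117/25) since 25 mod 4 = 1, 117 mod 4 = 1; sign now +1
(117/25) = (17/25)   [reduce mod 25]
reciprocity: (17/25) = +1·(25/17) since 17 mod 4 = 1, 25 mod 4 = 1; sign now +1
(25/17) = (8/17)   [reduce mod 17]
8 = 2^3·1; (2/17) = +1 since 17 mod 8 = 1, so (8/17) = (+1)^3·(1/17); sign now +1
(1/17) = 1; final value = sign = +1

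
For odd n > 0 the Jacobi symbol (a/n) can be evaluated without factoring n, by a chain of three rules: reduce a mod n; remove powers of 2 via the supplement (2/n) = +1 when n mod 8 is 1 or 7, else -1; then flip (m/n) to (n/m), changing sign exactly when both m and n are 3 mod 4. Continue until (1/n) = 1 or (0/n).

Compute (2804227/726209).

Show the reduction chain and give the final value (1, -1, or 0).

(2804227/726209): 2804227 mod 726209 = 625600, so (2804227/726209) = (625600/726209)
factor out 2^6: 625600 = 2^6·9775; with 726209 mod 8 = 1, (2/726209) = +1; sign now +1; continue with (9775/726209)
flip (9775/726209) -> (726209/9775): both odd, 9775 mod 4 = 3, 726209 mod 4 = 1, so the flip contributes +1; sign now +1
(726209/9775): 726209 mod 9775 = 2859, so (726209/9775) = (2859/9775)
flip (2859/9775) -> (9775/2859): both odd, 2859 mod 4 = 3, 9775 mod 4 = 3, so the flip contributes -1; sign now -1
(9775/2859): 9775 mod 2859 = 1198, so (9775/2859) = (1198/2859)
factor out 2^1: 1198 = 2^1·599; with 2859 mod 8 = 3, (2/2859) = -1; sign now +1; continue with (599/2859)
flip (599/2859) -> (2859/599): both odd, 599 mod 4 = 3, 2859 mod 4 = 3, so the flip contributes -1; sign now -1
(2859/599): 2859 mod 599 = 463, so (2859/599) = (463/599)
flip (463/599) -> (599/463): both odd, 463 mod 4 = 3, 599 mod 4 = 3, so the flip contributes -1; sign now +1
(599/463): 599 mod 463 = 136, so (599/463) = (136/463)
factor out 2^3: 136 = 2^3·17; with 463 mod 8 = 7, (2/463) = +1; sign now +1; continue with (17/463)
flip (17/463) -> (463/17): both odd, 17 mod 4 = 1, 463 mod 4 = 3, so the flip contributes +1; sign now +1
(463/17): 463 mod 17 = 4, so (463/17) = (4/17)
factor out 2^2: 4 = 2^2·1; with 17 mod 8 = 1, (2/17) = +1; sign now +1; continue with (1/17)
reached (1/17) = 1, so the symbol is +1

1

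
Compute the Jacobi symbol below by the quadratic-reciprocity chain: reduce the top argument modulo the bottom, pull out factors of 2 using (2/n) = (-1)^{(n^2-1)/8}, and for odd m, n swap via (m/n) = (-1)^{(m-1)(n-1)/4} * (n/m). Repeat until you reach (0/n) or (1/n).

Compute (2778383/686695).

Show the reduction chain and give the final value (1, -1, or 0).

(2778383/686695): 2778383 mod 686695 = 31603, so (2778383/686695) = (31603/686695)
flip (31603/686695) -> (686695/31603): both odd, 31603 mod 4 = 3, 686695 mod 4 = 3, so the flip contributes -1; sign now -1
(686695/31603): 686695 mod 31603 = 23032, so (686695/31603) = (23032/31603)
factor out 2^3: 23032 = 2^3·2879; with 31603 mod 8 = 3, (2/31603) = -1; sign now +1; continue with (2879/31603)
flip (2879/31603) -> (31603/2879): both odd, 2879 mod 4 = 3, 31603 mod 4 = 3, so the flip contributes -1; sign now -1
(31603/2879): 31603 mod 2879 = 2813, so (31603/2879) = (2813/2879)
flip (2813/2879) -> (2879/2813): both odd, 2813 mod 4 = 1, 2879 mod 4 = 3, so the flip contributes +1; sign now -1
(2879/2813): 2879 mod 2813 = 66, so (2879/2813) = (66/2813)
factor out 2^1: 66 = 2^1·33; with 2813 mod 8 = 5, (2/2813) = -1; sign now +1; continue with (33/2813)
flip (33/2813) -> (2813/33): both odd, 33 mod 4 = 1, 2813 mod 4 = 1, so the flip contributes +1; sign now +1
(2813/33): 2813 mod 33 = 8, so (2813/33) = (8/33)
factor out 2^3: 8 = 2^3·1; with 33 mod 8 = 1, (2/33) = +1; sign now +1; continue with (1/33)
reached (1/33) = 1, so the symbol is +1

1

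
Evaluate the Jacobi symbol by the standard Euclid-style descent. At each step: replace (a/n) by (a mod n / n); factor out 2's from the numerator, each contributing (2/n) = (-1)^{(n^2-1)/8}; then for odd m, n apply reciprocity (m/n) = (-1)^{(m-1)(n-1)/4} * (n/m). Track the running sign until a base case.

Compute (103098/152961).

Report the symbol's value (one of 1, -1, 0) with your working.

103098 = 2^1·51549; (2/152961) = +1 since 152961 mod 8 = 1, so (103098/152961) = (+1)^1·(51549/152961); sign now +1
reciprocity: (51549/152961) = +1·(152961/51549) since 51549 mod 4 = 1, 152961 mod 4 = 1; sign now +1
(152961/51549) = (49863/51549)   [reduce mod 51549]
reciprocity: (49863/51549) = +1·(51549/49863) since 49863 mod 4 = 3, 51549 mod 4 = 1; sign now +1
(51549/49863) = (1686/49863)   [reduce mod 49863]
1686 = 2^1·843; (2/49863) = +1 since 49863 mod 8 = 7, so (1686/49863) = (+1)^1·(843/49863); sign now +1
reciprocity: (843/49863) = -1·(49863/843) since 843 mod 4 = 3, 49863 mod 4 = 3; sign now -1
(49863/843) = (126/843)   [reduce mod 843]
126 = 2^1·63; (2/843) = -1 since 843 mod 8 = 3, so (126/843) = (-1)^1·(63/843); sign now +1
reciprocity: (63/843) = -1·(843/63) since 63 mod 4 = 3, 843 mod 4 = 3; sign now -1
(843/63) = (24/63)   [reduce mod 63]
24 = 2^3·3; (2/63) = +1 since 63 mod 8 = 7, so (24/63) = (+1)^3·(3/63); sign now -1
reciprocity: (3/63) = -1·(63/3) since 3 mod 4 = 3, 63 mod 4 = 3; sign now +1
(63/3) = (0/3)   [reduce mod 3]
(0/3) = 0   [gcd(a, n) > 1]; final value = 0

0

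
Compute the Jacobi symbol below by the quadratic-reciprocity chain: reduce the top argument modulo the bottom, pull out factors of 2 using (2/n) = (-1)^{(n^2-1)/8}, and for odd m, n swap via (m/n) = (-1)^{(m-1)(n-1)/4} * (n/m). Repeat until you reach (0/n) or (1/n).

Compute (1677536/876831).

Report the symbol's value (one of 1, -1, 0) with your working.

1

(1677536/876831): 1677536 mod 876831 = 800705, so (1677536/876831) = (800705/876831)
flip (800705/876831) -> (876831/800705): both odd, 800705 mod 4 = 1, 876831 mod 4 = 3, so the flip contributes +1; sign now +1
(876831/800705): 876831 mod 800705 = 76126, so (876831/800705) = (76126/800705)
factor out 2^1: 76126 = 2^1·38063; with 800705 mod 8 = 1, (2/800705) = +1; sign now +1; continue with (38063/800705)
flip (38063/800705) -> (800705/38063): both odd, 38063 mod 4 = 3, 800705 mod 4 = 1, so the flip contributes +1; sign now +1
(800705/38063): 800705 mod 38063 = 1382, so (800705/38063) = (1382/38063)
factor out 2^1: 1382 = 2^1·691; with 38063 mod 8 = 7, (2/38063) = +1; sign now +1; continue with (691/38063)
flip (691/38063) -> (38063/691): both odd, 691 mod 4 = 3, 38063 mod 4 = 3, so the flip contributes -1; sign now -1
(38063/691): 38063 mod 691 = 58, so (38063/691) = (58/691)
factor out 2^1: 58 = 2^1·29; with 691 mod 8 = 3, (2/691) = -1; sign now +1; continue with (29/691)
flip (29/691) -> (691/29): both odd, 29 mod 4 = 1, 691 mod 4 = 3, so the flip contributes +1; sign now +1
(691/29): 691 mod 29 = 24, so (691/29) = (24/29)
factor out 2^3: 24 = 2^3·3; with 29 mod 8 = 5, (2/29) = -1; sign now -1; continue with (3/29)
flip (3/29) -> (29/3): both odd, 3 mod 4 = 3, 29 mod 4 = 1, so the flip contributes +1; sign now -1
(29/3): 29 mod 3 = 2, so (29/3) = (2/3)
factor out 2^1: 2 = 2^1·1; with 3 mod 8 = 3, (2/3) = -1; sign now +1; continue with (1/3)
reached (1/3) = 1, so the symbol is +1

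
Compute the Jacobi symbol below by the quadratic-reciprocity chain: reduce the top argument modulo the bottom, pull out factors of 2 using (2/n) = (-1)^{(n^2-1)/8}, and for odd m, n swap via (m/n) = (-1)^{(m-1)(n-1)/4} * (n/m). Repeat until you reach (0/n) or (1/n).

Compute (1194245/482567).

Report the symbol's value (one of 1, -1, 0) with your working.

(1194245/482567) = (229111/482567)   [reduce mod 482567]
reciprocity: (229111/482567) = -1·(482567/229111) since 229111 mod 4 = 3, 482567 mod 4 = 3; sign now -1
(482567/229111) = (24345/229111)   [reduce mod 229111]
reciprocity: (24345/229111) = +1·(229111/24345) since 24345 mod 4 = 1, 229111 mod 4 = 3; sign now -1
(229111/24345) = (10006/24345)   [reduce mod 24345]
10006 = 2^1·5003; (2/24345) = +1 since 24345 mod 8 = 1, so (10006/24345) = (+1)^1·(5003/24345); sign now -1
reciprocity: (5003/24345) = +1·(24345/5003) since 5003 mod 4 = 3, 24345 mod 4 = 1; sign now -1
(24345/5003) = (4333/5003)   [reduce mod 5003]
reciprocity: (4333/5003) = +1·(5003/4333) since 4333 mod 4 = 1, 5003 mod 4 = 3; sign now -1
(5003/4333) = (670/4333)   [reduce mod 4333]
670 = 2^1·335; (2/4333) = -1 since 4333 mod 8 = 5, so (670/4333) = (-1)^1·(335/4333); sign now +1
reciprocity: (335/4333) = +1·(4333/335) since 335 mod 4 = 3, 4333 mod 4 = 1; sign now +1
(4333/335) = (313/335)   [reduce mod 335]
reciprocity: (313/335) = +1·(335/313) since 313 mod 4 = 1, 335 mod 4 = 3; sign now +1
(335/313) = (22/313)   [reduce mod 313]
22 = 2^1·11; (2/313) = +1 since 313 mod 8 = 1, so (22/313) = (+1)^1·(11/313); sign now +1
reciprocity: (11/313) = +1·(313/11) since 11 mod 4 = 3, 313 mod 4 = 1; sign now +1
(313/11) = (5/11)   [reduce mod 11]
reciprocity: (5/11) = +1·(11/5) since 5 mod 4 = 1, 11 mod 4 = 3; sign now +1
(11/5) = (1/5)   [reduce mod 5]
(1/5) = 1; final value = sign = +1

1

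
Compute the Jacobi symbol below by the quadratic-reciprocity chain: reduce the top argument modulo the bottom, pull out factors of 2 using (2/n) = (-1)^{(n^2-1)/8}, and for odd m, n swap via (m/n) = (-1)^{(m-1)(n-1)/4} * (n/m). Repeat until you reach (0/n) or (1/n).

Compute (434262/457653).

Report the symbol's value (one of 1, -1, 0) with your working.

factor out 2^1: 434262 = 2^1·217131; with 457653 mod 8 = 5, (2/457653) = -1; sign now -1; continue with (217131/457653)
flip (217131/457653) -> (457653/217131): both odd, 217131 mod 4 = 3, 457653 mod 4 = 1, so the flip contributes +1; sign now -1
(457653/217131): 457653 mod 217131 = 23391, so (457653/217131) = (23391/217131)
flip (23391/217131) -> (217131/23391): both odd, 23391 mod 4 = 3, 217131 mod 4 = 3, so the flip contributes -1; sign now +1
(217131/23391): 217131 mod 23391 = 6612, so (217131/23391) = (6612/23391)
factor out 2^2: 6612 = 2^2·1653; with 23391 mod 8 = 7, (2/23391) = +1; sign now +1; continue with (1653/23391)
flip (1653/23391) -> (23391/1653): both odd, 1653 mod 4 = 1, 23391 mod 4 = 3, so the flip contributes +1; sign now +1
(23391/1653): 23391 mod 1653 = 249, so (23391/1653) = (249/1653)
flip (249/1653) -> (1653/249): both odd, 249 mod 4 = 1, 1653 mod 4 = 1, so the flip contributes +1; sign now +1
(1653/249): 1653 mod 249 = 159, so (1653/249) = (159/249)
flip (159/249) -> (249/159): both odd, 159 mod 4 = 3, 249 mod 4 = 1, so the flip contributes +1; sign now +1
(249/159): 249 mod 159 = 90, so (249/159) = (90/159)
factor out 2^1: 90 = 2^1·45; with 159 mod 8 = 7, (2/159) = +1; sign now +1; continue with (45/159)
flip (45/159) -> (159/45): both odd, 45 mod 4 = 1, 159 mod 4 = 3, so the flip contributes +1; sign now +1
(159/45): 159 mod 45 = 24, so (159/45) = (24/45)
factor out 2^3: 24 = 2^3·3; with 45 mod 8 = 5, (2/45) = -1; sign now -1; continue with (3/45)
flip (3/45) -> (45/3): both odd, 3 mod 4 = 3, 45 mod 4 = 1, so the flip contributes +1; sign now -1
(45/3): 45 mod 3 = 0, so (45/3) = (0/3)
reached (0/3); gcd(a, n) > 1, so (0/3) = 0 and the symbol is 0

0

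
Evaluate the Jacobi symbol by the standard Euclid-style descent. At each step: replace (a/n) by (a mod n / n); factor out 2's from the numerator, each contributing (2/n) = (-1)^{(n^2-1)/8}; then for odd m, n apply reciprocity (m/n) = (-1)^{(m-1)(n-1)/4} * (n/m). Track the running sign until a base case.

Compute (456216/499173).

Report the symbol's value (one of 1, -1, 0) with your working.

456216 = 2^3·57027; (2/499173) = -1 since 499173 mod 8 = 5, so (456216/499173) = (-1)^3·(57027/499173); sign now -1
reciprocity: (57027/499173) = +1·(499173/57027) since 57027 mod 4 = 3, 499173 mod 4 = 1; sign now -1
(499173/57027) = (42957/57027)   [reduce mod 57027]
reciprocity: (42957/57027) = +1·(57027/42957) since 42957 mod 4 = 1, 57027 mod 4 = 3; sign now -1
(57027/42957) = (14070/42957)   [reduce mod 42957]
14070 = 2^1·7035; (2/42957) = -1 since 42957 mod 8 = 5, so (14070/42957) = (-1)^1·(7035/42957); sign now +1
reciprocity: (7035/42957) = +1·(42957/7035) since 7035 mod 4 = 3, 42957 mod 4 = 1; sign now +1
(42957/7035) = (747/7035)   [reduce mod 7035]
reciprocity: (747/7035) = -1·(7035/747) since 747 mod 4 = 3, 7035 mod 4 = 3; sign now -1
(7035/747) = (312/747)   [reduce mod 747]
312 = 2^3·39; (2/747) = -1 since 747 mod 8 = 3, so (312/747) = (-1)^3·(39/747); sign now +1
reciprocity: (39/747) = -1·(747/39) since 39 mod 4 = 3, 747 mod 4 = 3; sign now -1
(747/39) = (6/39)   [reduce mod 39]
6 = 2^1·3; (2/39) = +1 since 39 mod 8 = 7, so (6/39) = (+1)^1·(3/39); sign now -1
reciprocity: (3/39) = -1·(39/3) since 3 mod 4 = 3, 39 mod 4 = 3; sign now +1
(39/3) = (0/3)   [reduce mod 3]
(0/3) = 0   [gcd(a, n) > 1]; final value = 0

0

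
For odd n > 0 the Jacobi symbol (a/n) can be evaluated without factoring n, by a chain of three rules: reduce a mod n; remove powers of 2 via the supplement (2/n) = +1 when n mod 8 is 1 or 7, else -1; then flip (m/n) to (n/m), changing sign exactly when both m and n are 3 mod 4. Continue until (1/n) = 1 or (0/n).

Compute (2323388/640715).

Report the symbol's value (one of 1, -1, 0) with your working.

(2323388/640715) = (401243/640715)   [reduce mod 640715]
reciprocity: (401243/640715) = -1·(640715/401243) since 401243 mod 4 = 3, 640715 mod 4 = 3; sign now -1
(640715/401243) = (239472/401243)   [reduce mod 401243]
239472 = 2^4·14967; (2/401243) = -1 since 401243 mod 8 = 3, so (239472/401243) = (-1)^4·(14967/401243); sign now -1
reciprocity: (14967/401243) = -1·(401243/14967) since 14967 mod 4 = 3, 401243 mod 4 = 3; sign now +1
(401243/14967) = (12101/14967)   [reduce mod 14967]
reciprocity: (12101/14967) = +1·(14967/12101) since 12101 mod 4 = 1, 14967 mod 4 = 3; sign now +1
(14967/12101) = (2866/12101)   [reduce mod 12101]
2866 = 2^1·1433; (2/12101) = -1 since 12101 mod 8 = 5, so (2866/12101) = (-1)^1·(1433/12101); sign now -1
reciprocity: (1433/12101) = +1·(12101/1433) since 1433 mod 4 = 1, 12101 mod 4 = 1; sign now -1
(12101/1433) = (637/1433)   [reduce mod 1433]
reciprocity: (637/1433) = +1·(1433/637) since 637 mod 4 = 1, 1433 mod 4 = 1; sign now -1
(1433/637) = (159/637)   [reduce mod 637]
reciprocity: (159/637) = +1·(637/159) since 159 mod 4 = 3, 637 mod 4 = 1; sign now -1
(637/159) = (1/159)   [reduce mod 159]
(1/159) = 1; final value = sign = -1

-1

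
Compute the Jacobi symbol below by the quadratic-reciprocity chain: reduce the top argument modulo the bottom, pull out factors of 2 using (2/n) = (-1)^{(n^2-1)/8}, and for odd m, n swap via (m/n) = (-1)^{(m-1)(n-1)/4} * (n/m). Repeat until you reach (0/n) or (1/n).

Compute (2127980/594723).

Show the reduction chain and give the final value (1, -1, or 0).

(2127980/594723): 2127980 mod 594723 = 343811, so (2127980/594723) = (343811/594723)
flip (343811/594723) -> (594723/343811): both odd, 343811 mod 4 = 3, 594723 mod 4 = 3, so the flip contributes -1; sign now -1
(594723/343811): 594723 mod 343811 = 250912, so (594723/343811) = (250912/343811)
factor out 2^5: 250912 = 2^5·7841; with 343811 mod 8 = 3, (2/343811) = -1; sign now +1; continue with (7841/343811)
flip (7841/343811) -> (343811/7841): both odd, 7841 mod 4 = 1, 343811 mod 4 = 3, so the flip contributes +1; sign now +1
(343811/7841): 343811 mod 7841 = 6648, so (343811/7841) = (6648/7841)
factor out 2^3: 6648 = 2^3·831; with 7841 mod 8 = 1, (2/7841) = +1; sign now +1; continue with (831/7841)
flip (831/7841) -> (7841/831): both odd, 831 mod 4 = 3, 7841 mod 4 = 1, so the flip contributes +1; sign now +1
(7841/831): 7841 mod 831 = 362, so (7841/831) = (362/831)
factor out 2^1: 362 = 2^1·181; with 831 mod 8 = 7, (2/831) = +1; sign now +1; continue with (181/831)
flip (181/831) -> (831/181): both odd, 181 mod 4 = 1, 831 mod 4 = 3, so the flip contributes +1; sign now +1
(831/181): 831 mod 181 = 107, so (831/181) = (107/181)
flip (107/181) -> (181/107): both odd, 107 mod 4 = 3, 181 mod 4 = 1, so the flip contributes +1; sign now +1
(181/107): 181 mod 107 = 74, so (181/107) = (74/107)
factor out 2^1: 74 = 2^1·37; with 107 mod 8 = 3, (2/107) = -1; sign now -1; continue with (37/107)
flip (37/107) -> (107/37): both odd, 37 mod 4 = 1, 107 mod 4 = 3, so the flip contributes +1; sign now -1
(107/37): 107 mod 37 = 33, so (107/37) = (33/37)
flip (33/37) -> (37/33): both odd, 33 mod 4 = 1, 37 mod 4 = 1, so the flip contributes +1; sign now -1
(37/33): 37 mod 33 = 4, so (37/33) = (4/33)
factor out 2^2: 4 = 2^2·1; with 33 mod 8 = 1, (2/33) = +1; sign now -1; continue with (1/33)
reached (1/33) = 1, so the symbol is -1

-1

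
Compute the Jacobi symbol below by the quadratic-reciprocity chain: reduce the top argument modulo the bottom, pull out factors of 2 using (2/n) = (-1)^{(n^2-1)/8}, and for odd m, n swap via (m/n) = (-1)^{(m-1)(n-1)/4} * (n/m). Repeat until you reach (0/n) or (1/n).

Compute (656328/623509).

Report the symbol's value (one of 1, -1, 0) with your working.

1

(656328/623509): 656328 mod 623509 = 32819, so (656328/623509) = (32819/623509)
flip (32819/623509) -> (623509/32819): both odd, 32819 mod 4 = 3, 623509 mod 4 = 1, so the flip contributes +1; sign now +1
(623509/32819): 623509 mod 32819 = 32767, so (623509/32819) = (32767/32819)
flip (32767/32819) -> (32819/32767): both odd, 32767 mod 4 = 3, 32819 mod 4 = 3, so the flip contributes -1; sign now -1
(32819/32767): 32819 mod 32767 = 52, so (32819/32767) = (52/32767)
factor out 2^2: 52 = 2^2·13; with 32767 mod 8 = 7, (2/32767) = +1; sign now -1; continue with (13/32767)
flip (13/32767) -> (32767/13): both odd, 13 mod 4 = 1, 32767 mod 4 = 3, so the flip contributes +1; sign now -1
(32767/13): 32767 mod 13 = 7, so (32767/13) = (7/13)
flip (7/13) -> (13/7): both odd, 7 mod 4 = 3, 13 mod 4 = 1, so the flip contributes +1; sign now -1
(13/7): 13 mod 7 = 6, so (13/7) = (6/7)
factor out 2^1: 6 = 2^1·3; with 7 mod 8 = 7, (2/7) = +1; sign now -1; continue with (3/7)
flip (3/7) -> (7/3): both odd, 3 mod 4 = 3, 7 mod 4 = 3, so the flip contributes -1; sign now +1
(7/3): 7 mod 3 = 1, so (7/3) = (1/3)
reached (1/3) = 1, so the symbol is +1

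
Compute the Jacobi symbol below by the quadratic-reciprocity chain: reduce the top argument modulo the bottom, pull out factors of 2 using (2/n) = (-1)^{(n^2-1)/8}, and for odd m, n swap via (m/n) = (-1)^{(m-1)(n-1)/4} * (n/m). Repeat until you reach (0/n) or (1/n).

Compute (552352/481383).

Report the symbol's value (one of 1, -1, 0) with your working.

1

(552352/481383) = (70969/481383)   [reduce mod 481383]
reciprocity: (70969/481383) = +1·(481383/70969) since 70969 mod 4 = 1, 481383 mod 4 = 3; sign now +1
(481383/70969) = (55569/70969)   [reduce mod 70969]
reciprocity: (55569/70969) = +1·(70969/55569) since 55569 mod 4 = 1, 70969 mod 4 = 1; sign now +1
(70969/55569) = (15400/55569)   [reduce mod 55569]
15400 = 2^3·1925; (2/55569) = +1 since 55569 mod 8 = 1, so (15400/55569) = (+1)^3·(1925/55569); sign now +1
reciprocity: (1925/55569) = +1·(55569/1925) since 1925 mod 4 = 1, 55569 mod 4 = 1; sign now +1
(55569/1925) = (1669/1925)   [reduce mod 1925]
reciprocity: (1669/1925) = +1·(1925/1669) since 1669 mod 4 = 1, 1925 mod 4 = 1; sign now +1
(1925/1669) = (256/1669)   [reduce mod 1669]
256 = 2^8·1; (2/1669) = -1 since 1669 mod 8 = 5, so (256/1669) = (-1)^8·(1/1669); sign now +1
(1/1669) = 1; final value = sign = +1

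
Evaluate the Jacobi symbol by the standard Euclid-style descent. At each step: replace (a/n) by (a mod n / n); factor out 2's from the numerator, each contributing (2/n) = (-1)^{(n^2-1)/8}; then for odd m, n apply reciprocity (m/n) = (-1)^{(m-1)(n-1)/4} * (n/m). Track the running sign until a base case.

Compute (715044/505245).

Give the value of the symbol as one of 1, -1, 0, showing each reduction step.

(715044/505245) = (209799/505245)   [reduce mod 505245]
reciprocity: (209799/505245) = +1·(505245/209799) since 209799 mod 4 = 3, 505245 mod 4 = 1; sign now +1
(505245/209799) = (85647/209799)   [reduce mod 209799]
reciprocity: (85647/209799) = -1·(209799/85647) since 85647 mod 4 = 3, 209799 mod 4 = 3; sign now -1
(209799/85647) = (38505/85647)   [reduce mod 85647]
reciprocity: (38505/85647) = +1·(85647/38505) since 38505 mod 4 = 1, 85647 mod 4 = 3; sign now -1
(85647/38505) = (8637/38505)   [reduce mod 38505]
reciprocity: (8637/38505) = +1·(38505/8637) since 8637 mod 4 = 1, 38505 mod 4 = 1; sign now -1
(38505/8637) = (3957/8637)   [reduce mod 8637]
reciprocity: (3957/8637) = +1·(8637/3957) since 3957 mod 4 = 1, 8637 mod 4 = 1; sign now -1
(8637/3957) = (723/3957)   [reduce mod 3957]
reciprocity: (723/3957) = +1·(3957/723) since 723 mod 4 = 3, 3957 mod 4 = 1; sign now -1
(3957/723) = (342/723)   [reduce mod 723]
342 = 2^1·171; (2/723) = -1 since 723 mod 8 = 3, so (342/723) = (-1)^1·(171/723); sign now +1
reciprocity: (171/723) = -1·(723/171) since 171 mod 4 = 3, 723 mod 4 = 3; sign now -1
(723/171) = (39/171)   [reduce mod 171]
reciprocity: (39/171) = -1·(171/39) since 39 mod 4 = 3, 171 mod 4 = 3; sign now +1
(171/39) = (15/39)   [reduce mod 39]
reciprocity: (15/39) = -1·(39/15) since 15 mod 4 = 3, 39 mod 4 = 3; sign now -1
(39/15) = (9/15)   [reduce mod 15]
reciprocity: (9/15) = +1·(15/9) since 9 mod 4 = 1, 15 mod 4 = 3; sign now -1
(15/9) = (6/9)   [reduce mod 9]
6 = 2^1·3; (2/9) = +1 since 9 mod 8 = 1, so (6/9) = (+1)^1·(3/9); sign now -1
reciprocity: (3/9) = +1·(9/3) since 3 mod 4 = 3, 9 mod 4 = 1; sign now -1
(9/3) = (0/3)   [reduce mod 3]
(0/3) = 0   [gcd(a, n) > 1]; final value = 0

0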